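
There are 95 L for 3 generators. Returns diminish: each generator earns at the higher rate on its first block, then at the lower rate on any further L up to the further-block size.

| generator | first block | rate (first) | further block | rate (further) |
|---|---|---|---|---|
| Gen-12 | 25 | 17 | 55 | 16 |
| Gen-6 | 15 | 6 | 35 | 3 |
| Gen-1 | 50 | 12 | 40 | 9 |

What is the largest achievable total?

Rank every tier by rate: Gen-12/tier1 17 > Gen-12/tier2 16 > Gen-1/tier1 12 > Gen-1/tier2 9 > Gen-6/tier1 6 > Gen-6/tier2 3.
Gen-12 tier1 at 17: fill all 25 → 70 left.
Fill Gen-12 tier2 block (55 at 16) → 15 left.
Gen-1 tier1 at 12: only 15 left, fill 15.
Total = 17×25 + 16×55 + 12×15 = 1485.

1485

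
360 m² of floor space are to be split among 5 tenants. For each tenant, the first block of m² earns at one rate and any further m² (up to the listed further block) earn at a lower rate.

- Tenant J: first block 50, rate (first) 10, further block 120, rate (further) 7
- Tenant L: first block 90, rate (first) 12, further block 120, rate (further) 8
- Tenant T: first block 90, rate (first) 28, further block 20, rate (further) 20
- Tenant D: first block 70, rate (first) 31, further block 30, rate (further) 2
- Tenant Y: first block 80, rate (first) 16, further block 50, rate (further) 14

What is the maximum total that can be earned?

7670

Order all 10 blocks by rate: Tenant D/first 31 > Tenant T/first 28 > Tenant T/second 20 > Tenant Y/first 16 > Tenant Y/second 14 > Tenant L/first 12 > Tenant J/first 10 > Tenant L/second 8 > Tenant J/second 7 > Tenant D/second 2.
Tenant D/first (31): +70 — 290 left.
Fill Tenant T first block (90 at 28) — 200 left.
Tenant T/second (20): +20 — 180 left.
Fill Tenant Y first block (80 at 16) — 100 left.
Tenant Y/second (14): +50 — 50 left.
50 remain; put them into Tenant L first at 12.
Total = 31×70 + 28×90 + 20×20 + 16×80 + 14×50 + 12×50 = 7670.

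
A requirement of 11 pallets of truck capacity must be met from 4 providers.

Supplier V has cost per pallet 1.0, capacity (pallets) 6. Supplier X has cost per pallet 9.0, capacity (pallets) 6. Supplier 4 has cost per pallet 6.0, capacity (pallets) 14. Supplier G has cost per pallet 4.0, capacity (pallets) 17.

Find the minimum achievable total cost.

26

Fill from the cheapest provider first.
Take 6 from Supplier V at 1.0 → need 5 more.
Supplier G (4.0): take the remaining 5 → done.
Supplier 4, Supplier X: unused.
Cost = 6×1.0 + 5×4.0 = 26.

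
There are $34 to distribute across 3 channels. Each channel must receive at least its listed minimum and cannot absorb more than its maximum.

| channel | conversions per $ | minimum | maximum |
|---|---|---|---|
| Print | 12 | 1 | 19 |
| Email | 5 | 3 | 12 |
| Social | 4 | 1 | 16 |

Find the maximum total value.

300

Meeting every minimum uses 1+3+1 = 5 $, leaving 29.
Order the channels by conversions per $: Print 12 > Email 5 > Social 4.
Print takes 18 more to reach its cap of 19 → 11 left.
Give Email 9 more to hit its cap of 12 → 2 left.
Social: +2 (room for 15) → 3. Pool exhausted.
Total = 12×19 + 5×12 + 4×3 = 300.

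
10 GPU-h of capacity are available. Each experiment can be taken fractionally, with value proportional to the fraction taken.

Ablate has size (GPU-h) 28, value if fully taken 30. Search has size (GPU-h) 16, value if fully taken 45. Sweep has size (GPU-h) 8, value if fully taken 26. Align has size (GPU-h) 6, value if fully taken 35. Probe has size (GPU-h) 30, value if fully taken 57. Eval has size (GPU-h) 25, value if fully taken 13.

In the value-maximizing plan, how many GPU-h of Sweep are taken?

4

Sort by value density: Align 35/6≈5.83, Sweep 26/8≈3.25, Search 45/16≈2.81, Probe 57/30≈1.9, Ablate 30/28≈1.07, Eval 13/25≈0.52.
Take all of Align (6 GPU-h, value 35) ; 4 GPU-h left.
4 GPU-h left: a 4/8 share of Sweep gives 26×4/8 = 13.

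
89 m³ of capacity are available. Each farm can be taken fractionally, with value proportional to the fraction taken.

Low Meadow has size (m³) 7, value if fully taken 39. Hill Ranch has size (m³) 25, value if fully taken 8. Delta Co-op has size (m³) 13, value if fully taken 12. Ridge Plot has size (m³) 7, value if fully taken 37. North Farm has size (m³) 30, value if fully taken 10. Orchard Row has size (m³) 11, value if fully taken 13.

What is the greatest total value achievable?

Best value per unit of size first: Low Meadow 39/7≈5.57, Ridge Plot 37/7≈5.29, Orchard Row 13/11≈1.18, Delta Co-op 12/13≈0.923, North Farm 10/30≈0.333, Hill Ranch 8/25≈0.32.
Take all of Low Meadow (7 m³, value 39) ; 82 m³ left.
All 7 m³ of Ridge Plot fit (value 37) ; 75 remain.
Take all of Orchard Row (11 m³, value 13) ; 64 m³ left.
Take all of Delta Co-op (13 m³, value 12) ; 51 m³ left.
North Farm: take in full, 30 m³ for value 10 ; 21 left.
21 m³ left: a 21/25 share of Hill Ranch gives 8×21/25 = 6.72.
Total value = 117.72.

117.72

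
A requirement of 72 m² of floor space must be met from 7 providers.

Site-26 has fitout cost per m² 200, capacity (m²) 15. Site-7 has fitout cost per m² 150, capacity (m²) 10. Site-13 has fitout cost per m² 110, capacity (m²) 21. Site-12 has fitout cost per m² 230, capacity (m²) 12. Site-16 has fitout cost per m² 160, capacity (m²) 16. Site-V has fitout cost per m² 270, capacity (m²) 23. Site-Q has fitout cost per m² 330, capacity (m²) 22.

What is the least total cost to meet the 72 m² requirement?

Cheapest first:
Take 21 from Site-13 at 110 — need 51 more.
Site-7 at 150: take all 10 m² — 41 still needed.
Site-16 at 160: take all 16 m² — 25 still needed.
Site-26 at 200: take all 15 m² — 10 still needed.
Take 10 from Site-12 at 230 to finish.
Site-V, Site-Q: unused.
Cost = 21×110 + 10×150 + 16×160 + 15×200 + 10×230 = 11670.

11670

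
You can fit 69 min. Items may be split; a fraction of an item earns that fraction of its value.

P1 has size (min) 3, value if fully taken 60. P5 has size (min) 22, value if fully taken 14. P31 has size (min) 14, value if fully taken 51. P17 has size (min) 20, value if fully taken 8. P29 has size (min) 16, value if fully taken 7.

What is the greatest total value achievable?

Best value per unit of size first: P1 60/3≈20, P31 51/14≈3.64, P5 14/22≈0.636, P29 7/16≈0.438, P17 8/20≈0.4.
P1: take in full, 3 min for value 60 — 66 left.
Take all of P31 (14 min, value 51) — 52 min left.
P5: take in full, 22 min for value 14 — 30 left.
All 16 min of P29 fit (value 7) — 14 remain.
14 min left: a 14/20 share of P17 gives 8×14/20 = 5.6.
Total value = 137.6.

137.6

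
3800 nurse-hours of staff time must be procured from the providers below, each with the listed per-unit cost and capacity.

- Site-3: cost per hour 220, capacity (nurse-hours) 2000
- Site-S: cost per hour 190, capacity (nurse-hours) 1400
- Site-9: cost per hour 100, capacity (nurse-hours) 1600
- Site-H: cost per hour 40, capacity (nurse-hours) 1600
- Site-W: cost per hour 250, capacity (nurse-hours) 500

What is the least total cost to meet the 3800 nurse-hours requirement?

Use providers in increasing cost order.
Site-H at 40: take all 1600 nurse-hours — 2200 still needed.
Take 1600 from Site-9 at 100 — need 600 more.
Site-S at 190: take 600 of its 1400 — requirement met.
Site-3, Site-W: unused.
Cost = 1600×40 + 1600×100 + 600×190 = 338000.

338000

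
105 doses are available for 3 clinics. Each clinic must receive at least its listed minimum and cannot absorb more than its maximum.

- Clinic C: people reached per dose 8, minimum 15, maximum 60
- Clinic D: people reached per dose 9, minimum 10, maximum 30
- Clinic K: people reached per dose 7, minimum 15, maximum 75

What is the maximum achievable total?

855

Meeting every minimum uses 15+10+15 = 40 doses, leaving 65.
Highest people reached per dose first: Clinic D 9 > Clinic C 8 > Clinic K 7.
Give Clinic D 20 more to hit its cap of 30 — 45 left.
Clinic C takes 45 more to reach its cap of 60 — 0 left.
Total = 8×60 + 9×30 + 7×15 = 855.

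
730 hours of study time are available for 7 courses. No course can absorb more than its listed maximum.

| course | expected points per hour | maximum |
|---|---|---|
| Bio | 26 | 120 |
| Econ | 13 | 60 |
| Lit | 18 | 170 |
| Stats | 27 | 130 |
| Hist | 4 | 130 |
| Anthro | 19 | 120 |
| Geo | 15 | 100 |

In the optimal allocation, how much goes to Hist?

30

Order the courses by expected points per hour: Stats 27 > Bio 26 > Anthro 19 > Lit 18 > Geo 15 > Econ 13 > Hist 4.
Give Stats 130 to hit its cap of 130 ; 600 left.
Give Bio 120 to hit its cap of 120 ; 480 left.
Anthro takes 120 to reach its cap of 120 ; 360 left.
Lit takes 170 to reach its cap of 170 ; 190 left.
Give Geo 100 to hit its cap of 100 ; 90 left.
Econ: +60 to 60 (cap) ; 30 left.
Hist: +30 (room for 130) → 30. Pool exhausted.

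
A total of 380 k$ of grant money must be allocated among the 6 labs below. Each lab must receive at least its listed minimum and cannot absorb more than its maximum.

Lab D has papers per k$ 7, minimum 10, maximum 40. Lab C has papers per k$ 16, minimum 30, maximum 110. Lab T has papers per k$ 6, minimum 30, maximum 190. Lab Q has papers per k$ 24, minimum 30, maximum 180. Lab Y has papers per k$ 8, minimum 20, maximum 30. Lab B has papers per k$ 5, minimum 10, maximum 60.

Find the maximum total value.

6690

Meeting every minimum uses 10+30+30+30+20+10 = 130 k$, leaving 250.
Order the labs by papers per k$: Lab Q 24 > Lab C 16 > Lab Y 8 > Lab D 7 > Lab T 6 > Lab B 5.
Lab Q takes 150 more to reach its cap of 180 — 100 left.
Lab C: +80 to 110 (cap) — 20 left.
Give Lab Y 10 more to hit its cap of 30 — 10 left.
Lab D has room for 30 more but only 10 remain, so it gets 20.
Total = 7×20 + 16×110 + 6×30 + 24×180 + 8×30 + 5×10 = 6690.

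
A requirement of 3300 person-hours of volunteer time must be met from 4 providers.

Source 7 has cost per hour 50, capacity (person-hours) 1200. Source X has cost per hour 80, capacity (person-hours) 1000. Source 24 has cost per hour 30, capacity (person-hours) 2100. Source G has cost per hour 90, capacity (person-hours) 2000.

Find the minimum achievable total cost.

Use providers in increasing cost order.
Take 2100 from Source 24 at 30 ; need 1200 more.
Source 7 at 50: take all 1200 person-hours ; 0 still needed.
Source X, Source G: unused.
Cost = 2100×30 + 1200×50 = 123000.

123000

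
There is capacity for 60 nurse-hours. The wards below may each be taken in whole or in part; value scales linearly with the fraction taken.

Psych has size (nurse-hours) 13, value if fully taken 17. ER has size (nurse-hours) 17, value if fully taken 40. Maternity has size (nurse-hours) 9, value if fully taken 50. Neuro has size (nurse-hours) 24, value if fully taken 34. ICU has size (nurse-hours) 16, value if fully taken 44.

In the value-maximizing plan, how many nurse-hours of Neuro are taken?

Best value per unit of size first: Maternity 50/9≈5.56, ICU 44/16≈2.75, ER 40/17≈2.35, Neuro 34/24≈1.42, Psych 17/13≈1.31.
Take all of Maternity (9 nurse-hours, value 50) → 51 nurse-hours left.
Take all of ICU (16 nurse-hours, value 44) → 35 nurse-hours left.
ER: take in full, 17 nurse-hours for value 40 → 18 left.
Only 18 nurse-hours remain; take 18/24 of Neuro for value 34×18/24 = 25.5.

18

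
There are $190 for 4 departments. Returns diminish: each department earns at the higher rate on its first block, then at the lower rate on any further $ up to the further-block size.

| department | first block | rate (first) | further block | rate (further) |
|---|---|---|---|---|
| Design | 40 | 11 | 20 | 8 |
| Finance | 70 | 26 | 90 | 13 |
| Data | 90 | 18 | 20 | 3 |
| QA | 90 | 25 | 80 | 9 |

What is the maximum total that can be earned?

Rank every tier by rate: Finance/first 26 > QA/first 25 > Data/first 18 > Finance/second 13 > Design/first 11 > QA/second 9 > Design/second 8 > Data/second 3.
Finance first at 26: fill all 70 → 120 left.
QA first at 25: fill all 90 → 30 left.
Data first at 18: only 30 left, fill 30.
Total = 26×70 + 25×90 + 18×30 = 4610.

4610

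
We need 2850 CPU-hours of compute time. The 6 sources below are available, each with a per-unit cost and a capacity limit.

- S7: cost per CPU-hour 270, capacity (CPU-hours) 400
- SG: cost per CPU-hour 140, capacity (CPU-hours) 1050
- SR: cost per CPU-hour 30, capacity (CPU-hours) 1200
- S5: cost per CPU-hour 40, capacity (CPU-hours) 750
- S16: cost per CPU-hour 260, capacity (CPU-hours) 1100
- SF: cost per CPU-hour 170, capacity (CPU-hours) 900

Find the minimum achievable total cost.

Use sources in increasing cost order.
SR (30): use full 1200 — 1650 CPU-hours to go.
S5 (40): use full 750 — 900 CPU-hours to go.
Take 900 from SG at 140 to finish.
SF, S16, S7: unused.
Cost = 1200×30 + 750×40 + 900×140 = 192000.

192000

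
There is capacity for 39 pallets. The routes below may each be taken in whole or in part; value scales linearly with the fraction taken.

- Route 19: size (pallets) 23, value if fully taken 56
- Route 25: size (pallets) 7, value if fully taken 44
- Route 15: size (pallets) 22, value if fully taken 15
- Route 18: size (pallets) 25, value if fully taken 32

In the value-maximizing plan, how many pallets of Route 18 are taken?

9

Rank by value-to-size ratio: Route 25 44/7≈6.29, Route 19 56/23≈2.43, Route 18 32/25≈1.28, Route 15 15/22≈0.682.
Route 25: take in full, 7 pallets for value 44 ; 32 left.
Route 19: take in full, 23 pallets for value 56 ; 9 left.
9 pallets left: a 9/25 share of Route 18 gives 32×9/25 = 11.52.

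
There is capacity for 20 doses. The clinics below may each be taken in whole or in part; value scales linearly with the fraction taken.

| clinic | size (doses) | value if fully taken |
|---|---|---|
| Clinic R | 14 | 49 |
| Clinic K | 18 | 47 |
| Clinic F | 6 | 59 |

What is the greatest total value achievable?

Sort by value density: Clinic F 59/6≈9.83, Clinic R 49/14≈3.5, Clinic K 47/18≈2.61.
Clinic F: take in full, 6 doses for value 59 → 14 left.
Clinic R: take in full, 14 doses for value 49 → 0 left.
Total value = 108.

108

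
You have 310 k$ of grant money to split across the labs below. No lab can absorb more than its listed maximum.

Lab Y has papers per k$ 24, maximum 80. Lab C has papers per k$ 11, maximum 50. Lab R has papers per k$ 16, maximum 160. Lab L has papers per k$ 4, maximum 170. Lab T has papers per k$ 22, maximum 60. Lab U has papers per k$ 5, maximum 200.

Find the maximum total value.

5910

Rank by papers per k$: Lab Y 24 > Lab T 22 > Lab R 16 > Lab C 11 > Lab U 5 > Lab L 4.
Lab Y takes 80 to reach its cap of 80 → 230 left.
Lab T: +60 to 60 (cap) → 170 left.
Give Lab R 160 to hit its cap of 160 → 10 left.
Lab C: +10 (room for 50) → 10. Pool exhausted.
Total = 24×80 + 11×10 + 16×160 + 22×60 = 5910.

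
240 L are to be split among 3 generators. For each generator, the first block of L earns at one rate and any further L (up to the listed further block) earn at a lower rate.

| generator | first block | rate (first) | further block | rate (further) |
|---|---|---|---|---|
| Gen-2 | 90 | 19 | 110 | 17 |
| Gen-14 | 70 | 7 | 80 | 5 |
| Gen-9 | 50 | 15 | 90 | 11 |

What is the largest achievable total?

Rank every tier by rate: Gen-2/T1 19 > Gen-2/T2 17 > Gen-9/T1 15 > Gen-9/T2 11 > Gen-14/T1 7 > Gen-14/T2 5.
Fill Gen-2 T1 block (90 at 19) ; 150 left.
Fill Gen-2 T2 block (110 at 17) ; 40 left.
40 remain; put them into Gen-9 T1 at 15.
Total = 19×90 + 17×110 + 15×40 = 4180.

4180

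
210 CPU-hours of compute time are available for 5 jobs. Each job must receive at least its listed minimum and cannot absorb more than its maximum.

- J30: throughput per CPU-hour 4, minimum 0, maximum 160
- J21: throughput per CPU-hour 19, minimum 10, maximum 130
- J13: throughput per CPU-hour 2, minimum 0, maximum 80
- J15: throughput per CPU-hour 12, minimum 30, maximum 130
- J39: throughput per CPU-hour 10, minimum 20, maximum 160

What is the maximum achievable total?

3390

Meeting every minimum uses 0+10+0+30+20 = 60 CPU-hours, leaving 150.
Order the jobs by throughput per CPU-hour: J21 19 > J15 12 > J39 10 > J30 4 > J13 2.
J21: +120 to 130 (cap) — 30 left.
J15 has room for 100 more but only 30 remain, so it gets 60.
Total = 19×130 + 12×60 + 10×20 = 3390.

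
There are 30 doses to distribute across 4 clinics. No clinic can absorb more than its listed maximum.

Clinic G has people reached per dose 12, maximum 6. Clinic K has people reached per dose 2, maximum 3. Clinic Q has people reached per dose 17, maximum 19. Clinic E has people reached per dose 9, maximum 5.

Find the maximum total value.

440

Highest people reached per dose first: Clinic Q 17 > Clinic G 12 > Clinic E 9 > Clinic K 2.
Clinic Q: +19 to 19 (cap) → 11 left.
Clinic G: +6 to 6 (cap) → 5 left.
Give Clinic E 5 to hit its cap of 5 → 0 left.
Total = 12×6 + 17×19 + 9×5 = 440.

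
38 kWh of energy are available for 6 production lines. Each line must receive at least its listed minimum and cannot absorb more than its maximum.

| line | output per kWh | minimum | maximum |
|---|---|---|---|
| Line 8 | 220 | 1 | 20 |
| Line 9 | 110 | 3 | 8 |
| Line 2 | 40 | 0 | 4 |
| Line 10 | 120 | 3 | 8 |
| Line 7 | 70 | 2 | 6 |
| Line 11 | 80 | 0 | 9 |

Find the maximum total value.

Meeting every minimum uses 1+3+0+3+2+0 = 9 kWh, leaving 29.
Order the production lines by output per kWh: Line 8 220 > Line 10 120 > Line 9 110 > Line 11 80 > Line 7 70 > Line 2 40.
Line 8: +19 to 20 (cap) ; 10 left.
Line 10: +5 to 8 (cap) ; 5 left.
Line 9 takes 5 more to reach its cap of 8 ; 0 left.
Total = 220×20 + 110×8 + 120×8 + 70×2 = 6380.

6380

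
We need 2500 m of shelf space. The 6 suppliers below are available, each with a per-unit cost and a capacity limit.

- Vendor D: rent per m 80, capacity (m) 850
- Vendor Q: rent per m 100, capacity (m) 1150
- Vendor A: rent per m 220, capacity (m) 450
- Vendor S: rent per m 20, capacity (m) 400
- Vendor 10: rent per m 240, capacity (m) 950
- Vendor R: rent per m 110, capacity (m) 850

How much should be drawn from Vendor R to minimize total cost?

Use suppliers in increasing cost order.
Vendor S (20): use full 400 ; 2100 m to go.
Vendor D at 80: take all 850 m ; 1250 still needed.
Vendor Q at 100: take all 1150 m ; 100 still needed.
Vendor R at 110: take 100 of its 850 ; requirement met.
Vendor A, Vendor 10: unused.

100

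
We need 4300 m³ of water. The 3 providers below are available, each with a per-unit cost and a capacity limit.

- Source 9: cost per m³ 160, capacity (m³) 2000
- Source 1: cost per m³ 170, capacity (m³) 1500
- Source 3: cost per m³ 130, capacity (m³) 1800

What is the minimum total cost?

Use providers in increasing cost order.
Take 1800 from Source 3 at 130 → need 2500 more.
Source 9 at 160: take all 2000 m³ → 500 still needed.
Source 1 at 170: take 500 of its 1500 → requirement met.
Cost = 1800×130 + 2000×160 + 500×170 = 639000.

639000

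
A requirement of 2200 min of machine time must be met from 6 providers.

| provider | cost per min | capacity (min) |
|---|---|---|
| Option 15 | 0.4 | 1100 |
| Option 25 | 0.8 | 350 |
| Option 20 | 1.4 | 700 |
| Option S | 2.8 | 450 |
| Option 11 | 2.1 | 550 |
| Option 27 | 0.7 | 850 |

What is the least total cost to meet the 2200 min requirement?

Cheapest first:
Take 1100 from Option 15 at 0.4 — need 1100 more.
Take 850 from Option 27 at 0.7 — need 250 more.
Take 250 from Option 25 at 0.8 to finish.
Option 20, Option 11, Option S: unused.
Cost = 1100×0.4 + 850×0.7 + 250×0.8 = 1235.

1235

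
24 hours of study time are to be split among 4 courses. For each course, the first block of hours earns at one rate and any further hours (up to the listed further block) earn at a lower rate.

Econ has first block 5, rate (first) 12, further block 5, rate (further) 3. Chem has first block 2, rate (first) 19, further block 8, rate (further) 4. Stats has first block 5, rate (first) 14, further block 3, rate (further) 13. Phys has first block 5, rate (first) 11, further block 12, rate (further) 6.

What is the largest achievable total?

286

Treat each block as its own option and order by rate: Chem/first 19 > Stats/first 14 > Stats/second 13 > Econ/first 12 > Phys/first 11 > Phys/second 6 > Chem/second 4 > Econ/second 3.
Fill Chem first block (2 at 19) → 22 left.
Fill Stats first block (5 at 14) → 17 left.
Stats/second (13): +3 → 14 left.
Econ/first (12): +5 → 9 left.
Fill Phys first block (5 at 11) → 4 left.
4 remain; put them into Phys second at 6.
Total = 19×2 + 14×5 + 13×3 + 12×5 + 11×5 + 6×4 = 286.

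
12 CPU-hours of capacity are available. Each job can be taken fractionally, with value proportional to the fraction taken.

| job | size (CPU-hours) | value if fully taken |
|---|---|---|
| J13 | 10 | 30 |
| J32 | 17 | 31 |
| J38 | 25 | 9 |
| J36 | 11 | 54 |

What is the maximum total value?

57

Rank by value-to-size ratio: J36 54/11≈4.91, J13 30/10≈3, J32 31/17≈1.82, J38 9/25≈0.36.
J36: take in full, 11 CPU-hours for value 54 ; 1 left.
1 CPU-hours left: a 1/10 share of J13 gives 30×1/10 = 3.
Total value = 57.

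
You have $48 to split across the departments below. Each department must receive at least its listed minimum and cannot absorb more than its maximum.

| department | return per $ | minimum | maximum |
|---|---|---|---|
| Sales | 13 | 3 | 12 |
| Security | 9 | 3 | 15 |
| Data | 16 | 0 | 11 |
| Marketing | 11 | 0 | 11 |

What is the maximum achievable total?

579

Meeting every minimum uses 3+3+0+0 = 6 $, leaving 42.
Order the departments by return per $: Data 16 > Sales 13 > Marketing 11 > Security 9.
Data takes 11 more to reach its cap of 11 — 31 left.
Sales takes 9 more to reach its cap of 12 — 22 left.
Marketing takes 11 more to reach its cap of 11 — 11 left.
Security: +11 (room for 12) → 14. Pool exhausted.
Total = 13×12 + 9×14 + 16×11 + 11×11 = 579.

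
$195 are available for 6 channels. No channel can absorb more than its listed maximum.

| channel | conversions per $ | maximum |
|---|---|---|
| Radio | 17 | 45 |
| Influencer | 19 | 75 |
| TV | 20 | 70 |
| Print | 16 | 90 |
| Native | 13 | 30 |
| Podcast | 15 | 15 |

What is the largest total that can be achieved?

Order the channels by conversions per $: TV 20 > Influencer 19 > Radio 17 > Print 16 > Podcast 15 > Native 13.
TV takes 70 to reach its cap of 70 — 125 left.
Influencer takes 75 to reach its cap of 75 — 50 left.
Radio: +45 to 45 (cap) — 5 left.
Print: +5 (room for 90) → 5. Pool exhausted.
Total = 17×45 + 19×75 + 20×70 + 16×5 = 3670.

3670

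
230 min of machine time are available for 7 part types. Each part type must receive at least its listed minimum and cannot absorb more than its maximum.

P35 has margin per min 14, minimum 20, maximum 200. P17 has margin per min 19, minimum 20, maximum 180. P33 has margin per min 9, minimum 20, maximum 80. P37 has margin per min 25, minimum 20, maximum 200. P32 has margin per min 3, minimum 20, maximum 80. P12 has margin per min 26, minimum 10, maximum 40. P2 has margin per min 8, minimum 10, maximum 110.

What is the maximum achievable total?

Meeting every minimum uses 20+20+20+20+20+10+10 = 120 min, leaving 110.
Order the part types by margin per min: P12 26 > P37 25 > P17 19 > P35 14 > P33 9 > P2 8 > P32 3.
Give P12 30 more to hit its cap of 40 ; 80 left.
P37 has room for 180 more but only 80 remain, so it gets 100.
Total = 14×20 + 19×20 + 9×20 + 25×100 + 3×20 + 26×40 + 8×10 = 4520.

4520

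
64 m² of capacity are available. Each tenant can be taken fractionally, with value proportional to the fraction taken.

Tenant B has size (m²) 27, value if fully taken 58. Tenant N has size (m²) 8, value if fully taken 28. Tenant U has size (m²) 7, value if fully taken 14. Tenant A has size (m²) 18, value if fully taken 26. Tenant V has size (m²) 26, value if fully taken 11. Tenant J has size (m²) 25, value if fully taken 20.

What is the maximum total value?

129.2

Rank by value-to-size ratio: Tenant N 28/8≈3.5, Tenant B 58/27≈2.15, Tenant U 14/7≈2, Tenant A 26/18≈1.44, Tenant J 20/25≈0.8, Tenant V 11/26≈0.423.
Tenant N: take in full, 8 m² for value 28 — 56 left.
Take all of Tenant B (27 m², value 58) — 29 m² left.
Take all of Tenant U (7 m², value 14) — 22 m² left.
Take all of Tenant A (18 m², value 26) — 4 m² left.
Fill the last 4 m² with part of Tenant J: 4/25 of it earns 3.2.
Total value = 129.2.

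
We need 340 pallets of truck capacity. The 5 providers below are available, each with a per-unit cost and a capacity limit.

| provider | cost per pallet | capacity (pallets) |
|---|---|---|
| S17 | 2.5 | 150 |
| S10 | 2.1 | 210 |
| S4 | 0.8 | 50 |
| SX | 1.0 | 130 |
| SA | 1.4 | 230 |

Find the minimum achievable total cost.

Use providers in increasing cost order.
S4 (0.8): use full 50 ; 290 pallets to go.
SX (1.0): use full 130 ; 160 pallets to go.
SA at 1.4: take 160 of its 230 ; requirement met.
S10, S17: unused.
Cost = 50×0.8 + 130×1.0 + 160×1.4 = 394.

394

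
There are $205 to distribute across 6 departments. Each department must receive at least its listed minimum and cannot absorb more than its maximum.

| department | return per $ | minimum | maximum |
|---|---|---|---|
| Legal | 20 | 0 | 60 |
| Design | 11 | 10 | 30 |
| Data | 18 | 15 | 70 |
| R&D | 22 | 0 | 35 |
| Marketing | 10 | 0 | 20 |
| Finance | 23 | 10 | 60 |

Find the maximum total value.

4180

Meeting every minimum uses 0+10+15+0+0+10 = 35 $, leaving 170.
Rank by return per $: Finance 23 > R&D 22 > Legal 20 > Data 18 > Design 11 > Marketing 10.
Finance: +50 to 60 (cap) — 120 left.
R&D takes 35 more to reach its cap of 35 — 85 left.
Give Legal 60 more to hit its cap of 60 — 25 left.
Only 25 left; Data takes them to reach 40.
Total = 20×60 + 11×10 + 18×40 + 22×35 + 23×60 = 4180.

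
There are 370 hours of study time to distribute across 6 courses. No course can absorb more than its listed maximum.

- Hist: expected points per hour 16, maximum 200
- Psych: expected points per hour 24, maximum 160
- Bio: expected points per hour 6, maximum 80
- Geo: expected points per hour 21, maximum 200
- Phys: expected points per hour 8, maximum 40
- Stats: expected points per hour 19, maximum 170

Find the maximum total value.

Highest expected points per hour first: Psych 24 > Geo 21 > Stats 19 > Hist 16 > Phys 8 > Bio 6.
Give Psych 160 to hit its cap of 160 ; 210 left.
Geo takes 200 to reach its cap of 200 ; 10 left.
Stats: +10 (room for 170) → 10. Pool exhausted.
Total = 24×160 + 21×200 + 19×10 = 8230.

8230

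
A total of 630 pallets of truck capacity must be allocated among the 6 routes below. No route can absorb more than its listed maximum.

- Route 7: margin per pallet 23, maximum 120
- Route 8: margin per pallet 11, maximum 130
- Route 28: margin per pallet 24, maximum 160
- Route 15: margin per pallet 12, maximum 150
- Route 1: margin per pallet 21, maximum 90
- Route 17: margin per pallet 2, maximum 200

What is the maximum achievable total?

Highest margin per pallet first: Route 28 24 > Route 7 23 > Route 1 21 > Route 15 12 > Route 8 11 > Route 17 2.
Route 28 takes 160 to reach its cap of 160 ; 470 left.
Route 7: +120 to 120 (cap) ; 350 left.
Give Route 1 90 to hit its cap of 90 ; 260 left.
Route 15: +150 to 150 (cap) ; 110 left.
Only 110 left; Route 8 takes them to reach 110.
Total = 23×120 + 11×110 + 24×160 + 12×150 + 21×90 = 11500.

11500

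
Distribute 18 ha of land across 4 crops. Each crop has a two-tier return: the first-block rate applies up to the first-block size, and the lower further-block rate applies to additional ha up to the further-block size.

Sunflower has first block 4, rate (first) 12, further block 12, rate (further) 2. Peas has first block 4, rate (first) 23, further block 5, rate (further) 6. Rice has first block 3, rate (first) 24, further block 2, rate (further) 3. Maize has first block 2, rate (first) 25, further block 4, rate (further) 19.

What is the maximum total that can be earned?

344

Rank every tier by rate: Maize/first 25 > Rice/first 24 > Peas/first 23 > Maize/second 19 > Sunflower/first 12 > Peas/second 6 > Rice/second 3 > Sunflower/second 2.
Maize/first (25): +2 — 16 left.
Rice/first (24): +3 — 13 left.
Peas/first (23): +4 — 9 left.
Maize second at 19: fill all 4 — 5 left.
Sunflower/first (12): +4 — 1 left.
Peas second at 6: only 1 left, fill 1.
Total = 25×2 + 24×3 + 23×4 + 19×4 + 12×4 + 6×1 = 344.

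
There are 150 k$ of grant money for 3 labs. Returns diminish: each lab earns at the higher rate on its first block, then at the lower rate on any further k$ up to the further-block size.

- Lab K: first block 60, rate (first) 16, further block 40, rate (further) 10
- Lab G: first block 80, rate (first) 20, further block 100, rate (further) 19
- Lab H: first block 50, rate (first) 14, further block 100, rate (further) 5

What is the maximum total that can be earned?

2930

Treat each block as its own option and order by rate: Lab G/T1 20 > Lab G/T2 19 > Lab K/T1 16 > Lab H/T1 14 > Lab K/T2 10 > Lab H/T2 5.
Lab G T1 at 20: fill all 80 ; 70 left.
Lab G/T2: +70 of 100 at 19; pool empty.
Total = 20×80 + 19×70 = 2930.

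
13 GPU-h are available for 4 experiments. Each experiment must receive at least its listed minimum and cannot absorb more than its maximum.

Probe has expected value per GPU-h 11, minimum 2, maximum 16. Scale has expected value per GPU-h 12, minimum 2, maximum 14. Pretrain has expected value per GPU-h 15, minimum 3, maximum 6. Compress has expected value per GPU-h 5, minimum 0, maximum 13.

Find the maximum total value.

172

Meeting every minimum uses 2+2+3+0 = 7 GPU-h, leaving 6.
Order the experiments by expected value per GPU-h: Pretrain 15 > Scale 12 > Probe 11 > Compress 5.
Give Pretrain 3 more to hit its cap of 6 — 3 left.
Only 3 left; Scale takes them to reach 5.
Total = 11×2 + 12×5 + 15×6 = 172.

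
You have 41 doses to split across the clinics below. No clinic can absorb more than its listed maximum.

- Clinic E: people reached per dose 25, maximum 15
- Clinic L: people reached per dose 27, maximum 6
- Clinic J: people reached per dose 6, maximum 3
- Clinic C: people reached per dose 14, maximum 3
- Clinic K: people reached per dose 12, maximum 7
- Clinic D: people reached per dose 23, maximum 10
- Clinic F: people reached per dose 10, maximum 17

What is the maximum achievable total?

893

Rank by people reached per dose: Clinic L 27 > Clinic E 25 > Clinic D 23 > Clinic C 14 > Clinic K 12 > Clinic F 10 > Clinic J 6.
Give Clinic L 6 to hit its cap of 6 — 35 left.
Give Clinic E 15 to hit its cap of 15 — 20 left.
Clinic D: +10 to 10 (cap) — 10 left.
Clinic C takes 3 to reach its cap of 3 — 7 left.
Clinic K: +7 to 7 (cap) — 0 left.
Total = 25×15 + 27×6 + 14×3 + 12×7 + 23×10 = 893.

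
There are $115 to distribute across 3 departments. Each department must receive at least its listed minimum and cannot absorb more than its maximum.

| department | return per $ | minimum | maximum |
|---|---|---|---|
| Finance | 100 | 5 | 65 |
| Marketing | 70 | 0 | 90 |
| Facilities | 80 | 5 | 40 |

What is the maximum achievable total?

Meeting every minimum uses 5+0+5 = 10 $, leaving 105.
Order the departments by return per $: Finance 100 > Facilities 80 > Marketing 70.
Finance: +60 to 65 (cap) — 45 left.
Give Facilities 35 more to hit its cap of 40 — 10 left.
Marketing has room for 90 more but only 10 remain, so it gets 10.
Total = 100×65 + 70×10 + 80×40 = 10400.

10400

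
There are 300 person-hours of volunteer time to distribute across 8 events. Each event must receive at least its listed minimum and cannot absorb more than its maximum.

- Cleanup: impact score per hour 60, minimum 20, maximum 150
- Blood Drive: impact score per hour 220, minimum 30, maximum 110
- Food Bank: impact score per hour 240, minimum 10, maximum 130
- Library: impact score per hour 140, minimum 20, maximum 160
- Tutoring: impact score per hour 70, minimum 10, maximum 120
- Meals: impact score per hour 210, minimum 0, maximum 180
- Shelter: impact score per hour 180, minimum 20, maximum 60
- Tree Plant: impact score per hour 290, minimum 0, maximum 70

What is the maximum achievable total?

66400

Meeting every minimum uses 20+30+10+20+10+0+20+0 = 110 person-hours, leaving 190.
Order the events by impact score per hour: Tree Plant 290 > Food Bank 240 > Blood Drive 220 > Meals 210 > Shelter 180 > Library 140 > Tutoring 70 > Cleanup 60.
Give Tree Plant 70 more to hit its cap of 70 ; 120 left.
Give Food Bank 120 more to hit its cap of 130 ; 0 left.
Total = 60×20 + 220×30 + 240×130 + 140×20 + 70×10 + 180×20 + 290×70 = 66400.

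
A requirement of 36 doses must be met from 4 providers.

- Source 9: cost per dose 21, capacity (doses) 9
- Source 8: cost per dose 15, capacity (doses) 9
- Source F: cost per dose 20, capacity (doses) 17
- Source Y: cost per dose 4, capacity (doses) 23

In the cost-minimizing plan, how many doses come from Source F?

Fill from the cheapest provider first.
Source Y at 4: take all 23 doses — 13 still needed.
Take 9 from Source 8 at 15 — need 4 more.
Source F (20): take the remaining 4 — done.
Source 9: unused.

4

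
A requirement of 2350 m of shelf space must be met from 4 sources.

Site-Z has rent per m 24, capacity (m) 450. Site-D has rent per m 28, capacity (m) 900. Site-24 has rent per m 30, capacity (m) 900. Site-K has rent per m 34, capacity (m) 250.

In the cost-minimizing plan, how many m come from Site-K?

Fill from the cheapest source first.
Site-Z at 24: take all 450 m ; 1900 still needed.
Site-D at 28: take all 900 m ; 1000 still needed.
Site-24 (30): use full 900 ; 100 m to go.
Site-K at 34: take 100 of its 250 ; requirement met.

100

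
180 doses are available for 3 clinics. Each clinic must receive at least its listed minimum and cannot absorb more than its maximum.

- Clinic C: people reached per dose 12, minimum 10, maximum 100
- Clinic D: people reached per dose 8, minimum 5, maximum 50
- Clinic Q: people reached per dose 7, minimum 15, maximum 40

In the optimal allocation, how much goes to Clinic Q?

Meeting every minimum uses 10+5+15 = 30 doses, leaving 150.
Rank by people reached per dose: Clinic C 12 > Clinic D 8 > Clinic Q 7.
Clinic C takes 90 more to reach its cap of 100 ; 60 left.
Clinic D: +45 to 50 (cap) ; 15 left.
Only 15 left; Clinic Q takes them to reach 30.

30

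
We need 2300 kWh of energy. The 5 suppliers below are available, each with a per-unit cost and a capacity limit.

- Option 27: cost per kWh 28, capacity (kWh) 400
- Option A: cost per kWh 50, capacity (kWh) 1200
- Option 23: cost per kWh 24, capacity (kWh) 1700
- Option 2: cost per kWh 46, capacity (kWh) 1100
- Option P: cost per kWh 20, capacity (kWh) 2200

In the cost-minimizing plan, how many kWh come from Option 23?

100

Cheapest first:
Option P (20): use full 2200 → 100 kWh to go.
Option 23 (24): take the remaining 100 → done.
Option 27, Option 2, Option A: unused.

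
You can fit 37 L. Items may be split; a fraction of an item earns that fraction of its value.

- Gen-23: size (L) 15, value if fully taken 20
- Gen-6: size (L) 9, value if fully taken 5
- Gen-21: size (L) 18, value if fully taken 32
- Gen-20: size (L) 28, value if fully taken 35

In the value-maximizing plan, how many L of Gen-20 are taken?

4

Rank by value-to-size ratio: Gen-21 32/18≈1.78, Gen-23 20/15≈1.33, Gen-20 35/28≈1.25, Gen-6 5/9≈0.556.
Take all of Gen-21 (18 L, value 32) — 19 L left.
All 15 L of Gen-23 fit (value 20) — 4 remain.
Only 4 L remain; take 4/28 of Gen-20 for value 35×4/28 = 5.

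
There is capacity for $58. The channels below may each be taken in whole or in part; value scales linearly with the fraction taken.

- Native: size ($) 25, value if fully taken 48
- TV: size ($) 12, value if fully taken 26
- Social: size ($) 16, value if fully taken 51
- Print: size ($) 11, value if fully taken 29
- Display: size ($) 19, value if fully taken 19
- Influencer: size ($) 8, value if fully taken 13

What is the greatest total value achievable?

142.48

Best value per unit of size first: Social 51/16≈3.19, Print 29/11≈2.64, TV 26/12≈2.17, Native 48/25≈1.92, Influencer 13/8≈1.62, Display 19/19≈1.
Social: take in full, 16 $ for value 51 ; 42 left.
Print: take in full, 11 $ for value 29 ; 31 left.
All 12 $ of TV fit (value 26) ; 19 remain.
19 $ left: a 19/25 share of Native gives 48×19/25 = 36.48.
Total value = 142.48.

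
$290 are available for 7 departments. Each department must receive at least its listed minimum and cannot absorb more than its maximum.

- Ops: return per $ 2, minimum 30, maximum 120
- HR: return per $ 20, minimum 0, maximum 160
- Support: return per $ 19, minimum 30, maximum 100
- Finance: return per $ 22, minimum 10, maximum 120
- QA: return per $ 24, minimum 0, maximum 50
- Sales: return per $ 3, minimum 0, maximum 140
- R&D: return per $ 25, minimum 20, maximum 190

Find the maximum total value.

Meeting every minimum uses 30+0+30+10+0+0+20 = 90 $, leaving 200.
Rank by return per $: R&D 25 > QA 24 > Finance 22 > HR 20 > Support 19 > Sales 3 > Ops 2.
Give R&D 170 more to hit its cap of 190 ; 30 left.
QA has room for 50 more but only 30 remain, so it gets 30.
Total = 2×30 + 19×30 + 22×10 + 24×30 + 25×190 = 6320.

6320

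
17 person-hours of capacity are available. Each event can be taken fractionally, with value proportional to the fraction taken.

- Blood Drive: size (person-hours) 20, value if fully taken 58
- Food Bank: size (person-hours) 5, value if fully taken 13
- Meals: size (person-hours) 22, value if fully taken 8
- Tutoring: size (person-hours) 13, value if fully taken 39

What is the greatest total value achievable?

Sort by value density: Tutoring 39/13≈3, Blood Drive 58/20≈2.9, Food Bank 13/5≈2.6, Meals 8/22≈0.364.
All 13 person-hours of Tutoring fit (value 39) ; 4 remain.
Only 4 person-hours remain; take 4/20 of Blood Drive for value 58×4/20 = 11.6.
Total value = 50.6.

50.6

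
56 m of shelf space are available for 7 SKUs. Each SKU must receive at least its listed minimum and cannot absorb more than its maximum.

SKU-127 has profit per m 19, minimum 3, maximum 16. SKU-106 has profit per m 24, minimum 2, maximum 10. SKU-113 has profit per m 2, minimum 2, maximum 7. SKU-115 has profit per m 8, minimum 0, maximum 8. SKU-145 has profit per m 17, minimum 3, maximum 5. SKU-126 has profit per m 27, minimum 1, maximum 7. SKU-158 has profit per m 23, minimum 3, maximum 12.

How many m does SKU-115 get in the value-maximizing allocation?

Meeting every minimum uses 3+2+2+0+3+1+3 = 14 m, leaving 42.
Rank by profit per m: SKU-126 27 > SKU-106 24 > SKU-158 23 > SKU-127 19 > SKU-145 17 > SKU-115 8 > SKU-113 2.
SKU-126: +6 to 7 (cap) → 36 left.
SKU-106 takes 8 more to reach its cap of 10 → 28 left.
SKU-158 takes 9 more to reach its cap of 12 → 19 left.
SKU-127: +13 to 16 (cap) → 6 left.
SKU-145: +2 to 5 (cap) → 4 left.
SKU-115 has room for 8 more but only 4 remain, so it gets 4.

4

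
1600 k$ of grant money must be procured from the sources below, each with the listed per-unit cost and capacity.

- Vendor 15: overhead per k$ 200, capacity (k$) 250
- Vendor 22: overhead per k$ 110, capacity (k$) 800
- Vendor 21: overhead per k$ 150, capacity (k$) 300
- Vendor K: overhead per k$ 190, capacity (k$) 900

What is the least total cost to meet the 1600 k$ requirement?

228000

Use sources in increasing cost order.
Vendor 22 (110): use full 800 — 800 k$ to go.
Vendor 21 at 150: take all 300 k$ — 500 still needed.
Vendor K at 190: take 500 of its 900 — requirement met.
Vendor 15: unused.
Cost = 800×110 + 300×150 + 500×190 = 228000.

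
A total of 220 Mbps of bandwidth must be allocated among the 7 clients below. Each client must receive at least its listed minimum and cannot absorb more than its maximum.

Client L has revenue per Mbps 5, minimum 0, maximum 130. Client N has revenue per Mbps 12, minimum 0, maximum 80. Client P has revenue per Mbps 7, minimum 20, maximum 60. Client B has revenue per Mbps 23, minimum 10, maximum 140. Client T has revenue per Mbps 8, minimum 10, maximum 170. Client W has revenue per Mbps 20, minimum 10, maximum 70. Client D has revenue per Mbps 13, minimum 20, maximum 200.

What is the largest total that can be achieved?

4300

Meeting every minimum uses 0+0+20+10+10+10+20 = 70 Mbps, leaving 150.
Rank by revenue per Mbps: Client B 23 > Client W 20 > Client D 13 > Client N 12 > Client T 8 > Client P 7 > Client L 5.
Give Client B 130 more to hit its cap of 140 — 20 left.
Only 20 left; Client W takes them to reach 30.
Total = 7×20 + 23×140 + 8×10 + 20×30 + 13×20 = 4300.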